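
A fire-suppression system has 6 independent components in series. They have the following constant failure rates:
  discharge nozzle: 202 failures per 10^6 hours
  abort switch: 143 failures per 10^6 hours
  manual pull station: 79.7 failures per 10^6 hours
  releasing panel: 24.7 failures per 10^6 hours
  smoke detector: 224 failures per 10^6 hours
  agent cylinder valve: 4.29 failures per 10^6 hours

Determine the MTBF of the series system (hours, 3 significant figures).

1480

Series of exponential components: λ_sys = Σ λ_i
λ_sys = 0.000202 + 0.000143 + 0.0000797 + 0.0000247 + 0.000224 + 0.00000429 = 6.7769e-04 /h
MTBF = 1 / λ_sys = 1480 h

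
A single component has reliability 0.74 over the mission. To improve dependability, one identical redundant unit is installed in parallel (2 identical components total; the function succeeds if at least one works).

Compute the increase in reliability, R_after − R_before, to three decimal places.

0.192

R_before = 0.74
R_after = 1 − (1 − 0.74)^2 = 0.932
ΔR = 0.932 − 0.74 = 0.192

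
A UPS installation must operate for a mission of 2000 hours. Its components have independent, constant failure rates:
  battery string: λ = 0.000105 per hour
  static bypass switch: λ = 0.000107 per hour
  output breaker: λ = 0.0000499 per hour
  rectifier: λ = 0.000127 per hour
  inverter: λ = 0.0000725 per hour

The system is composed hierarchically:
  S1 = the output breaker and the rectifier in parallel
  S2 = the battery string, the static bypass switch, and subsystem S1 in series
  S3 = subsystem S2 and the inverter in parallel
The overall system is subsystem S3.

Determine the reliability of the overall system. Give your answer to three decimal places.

0.951

R(battery string) = exp(−0.000105 × 2000) = 0.81058
R(static bypass switch) = exp(−0.000107 × 2000) = 0.80735
R(output breaker) = exp(−0.0000499 × 2000) = 0.90502
R(rectifier) = exp(−0.000127 × 2000) = 0.77569
R(inverter) = exp(−0.0000725 × 2000) = 0.86502
Parallel (output breaker and rectifier): 1 − (1 − 0.90502)(1 − 0.77569) = 0.97870
Series (battery string, static bypass switch, and [0.97870]): 0.81058 × 0.80735 × 0.97870 = 0.64048
Parallel ([0.64048] and inverter): 1 − (1 − 0.64048)(1 − 0.86502) = 0.951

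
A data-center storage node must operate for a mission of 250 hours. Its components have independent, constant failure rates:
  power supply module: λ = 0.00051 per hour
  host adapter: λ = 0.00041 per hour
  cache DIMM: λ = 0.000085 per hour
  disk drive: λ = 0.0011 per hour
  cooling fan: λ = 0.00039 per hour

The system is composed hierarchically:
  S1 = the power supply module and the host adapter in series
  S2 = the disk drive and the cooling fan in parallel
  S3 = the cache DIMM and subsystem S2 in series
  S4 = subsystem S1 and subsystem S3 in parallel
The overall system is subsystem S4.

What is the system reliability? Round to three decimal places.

0.991

R(power supply module) = exp(−0.00051 × 250) = 0.88029
R(host adapter) = exp(−0.00041 × 250) = 0.90258
R(cache DIMM) = exp(−0.000085 × 250) = 0.97897
R(disk drive) = exp(−0.0011 × 250) = 0.75957
R(cooling fan) = exp(−0.00039 × 250) = 0.90710
Series (power supply module and host adapter): 0.88029 × 0.90258 = 0.79453
Parallel (disk drive and cooling fan): 1 − (1 − 0.75957)(1 − 0.90710) = 0.97766
Series (cache DIMM and [0.97766]): 0.97897 × 0.97766 = 0.95710
Parallel ([0.79453] and [0.95710]): 1 − (1 − 0.79453)(1 − 0.95710) = 0.991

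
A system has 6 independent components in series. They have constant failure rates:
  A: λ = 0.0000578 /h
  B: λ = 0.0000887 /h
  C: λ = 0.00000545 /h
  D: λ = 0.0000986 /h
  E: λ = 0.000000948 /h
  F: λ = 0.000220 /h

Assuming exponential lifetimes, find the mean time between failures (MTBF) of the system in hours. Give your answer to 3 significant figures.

Series of exponential components: λ_sys = Σ λ_i
λ_sys = 0.0000578 + 0.0000887 + 0.00000545 + 0.0000986 + 0.000000948 + 0.000220 = 4.7150e-04 /h
MTBF = 1 / λ_sys = 2120 h

2120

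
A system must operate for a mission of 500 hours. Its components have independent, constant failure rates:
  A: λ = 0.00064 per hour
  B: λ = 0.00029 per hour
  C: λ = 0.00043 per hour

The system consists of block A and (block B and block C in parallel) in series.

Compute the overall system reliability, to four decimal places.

R(A) = exp(−0.00064 × 500) = 0.726149
R(B) = exp(−0.00029 × 500) = 0.865022
R(C) = exp(−0.00043 × 500) = 0.806541
Parallel (B and C): 1 − (1 − 0.865022)(1 − 0.806541) = 0.973887
Series (A and [0.973887]): 0.726149 × 0.973887 = 0.7072

0.7072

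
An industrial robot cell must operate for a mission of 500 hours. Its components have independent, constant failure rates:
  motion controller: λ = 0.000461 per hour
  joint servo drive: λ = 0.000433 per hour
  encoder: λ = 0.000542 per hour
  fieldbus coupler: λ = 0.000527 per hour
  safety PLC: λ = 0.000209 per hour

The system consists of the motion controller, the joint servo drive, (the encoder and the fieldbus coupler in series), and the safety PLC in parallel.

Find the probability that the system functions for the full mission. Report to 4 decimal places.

R(motion controller) = exp(−0.000461 × 500) = 0.794136
R(joint servo drive) = exp(−0.000433 × 500) = 0.805333
R(encoder) = exp(−0.000542 × 500) = 0.762616
R(fieldbus coupler) = exp(−0.000527 × 500) = 0.768358
R(safety PLC) = exp(−0.000209 × 500) = 0.900775
Series (encoder and fieldbus coupler): 0.762616 × 0.768358 = 0.585962
Parallel (motion controller, joint servo drive, [0.585962], and safety PLC): 1 − (1 − 0.794136)(1 − 0.805333)(1 − 0.585962)(1 − 0.900775) = 0.9984

0.9984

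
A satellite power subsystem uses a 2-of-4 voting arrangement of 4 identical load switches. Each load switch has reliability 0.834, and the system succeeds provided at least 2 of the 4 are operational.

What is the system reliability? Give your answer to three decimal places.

R = Σ_{i=2}^{4} C(4,i) p^i (1−p)^{4−i} with p = 0.834
C(4,2)·0.834^2·0.166^2 = 0.11500
C(4,3)·0.834^3·0.166^1 = 0.38518
C(4,4)·0.834^4·0.166^0 = 0.48380
Sum = 0.984

0.984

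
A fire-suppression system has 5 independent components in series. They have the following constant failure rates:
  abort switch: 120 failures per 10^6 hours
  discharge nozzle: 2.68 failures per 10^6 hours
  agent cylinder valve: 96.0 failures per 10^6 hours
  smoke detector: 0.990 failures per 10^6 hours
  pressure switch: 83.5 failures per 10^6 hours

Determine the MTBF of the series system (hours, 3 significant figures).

3300

Series of exponential components: λ_sys = Σ λ_i
λ_sys = 0.000120 + 0.00000268 + 0.0000960 + 0.000000990 + 0.0000835 = 3.0317e-04 /h
MTBF = 1 / λ_sys = 3300 h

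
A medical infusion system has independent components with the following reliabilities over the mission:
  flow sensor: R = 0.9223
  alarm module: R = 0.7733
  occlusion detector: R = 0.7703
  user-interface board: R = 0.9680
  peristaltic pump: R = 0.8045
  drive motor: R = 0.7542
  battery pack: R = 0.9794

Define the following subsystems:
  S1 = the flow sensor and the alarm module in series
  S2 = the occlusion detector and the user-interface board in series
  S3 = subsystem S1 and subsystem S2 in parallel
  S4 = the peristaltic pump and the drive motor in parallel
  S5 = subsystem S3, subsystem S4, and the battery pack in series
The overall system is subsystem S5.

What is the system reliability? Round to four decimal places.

0.8643

Series (flow sensor and alarm module): 0.922300 × 0.773300 = 0.713215
Series (occlusion detector and user-interface board): 0.770300 × 0.968000 = 0.745650
Parallel ([0.713215] and [0.745650]): 1 − (1 − 0.713215)(1 − 0.745650) = 0.927056
Parallel (peristaltic pump and drive motor): 1 − (1 − 0.804500)(1 − 0.754200) = 0.951946
Series ([0.927056], [0.951946], and battery pack): 0.927056 × 0.951946 × 0.979400 = 0.8643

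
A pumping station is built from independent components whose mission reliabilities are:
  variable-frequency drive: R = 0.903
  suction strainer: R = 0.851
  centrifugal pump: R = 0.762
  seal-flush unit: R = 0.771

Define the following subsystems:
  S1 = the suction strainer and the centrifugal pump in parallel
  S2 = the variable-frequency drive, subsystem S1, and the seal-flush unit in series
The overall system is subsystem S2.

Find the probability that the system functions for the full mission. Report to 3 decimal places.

0.672

Parallel (suction strainer and centrifugal pump): 1 − (1 − 0.85100)(1 − 0.76200) = 0.96454
Series (variable-frequency drive, [0.96454], and seal-flush unit): 0.90300 × 0.96454 × 0.77100 = 0.672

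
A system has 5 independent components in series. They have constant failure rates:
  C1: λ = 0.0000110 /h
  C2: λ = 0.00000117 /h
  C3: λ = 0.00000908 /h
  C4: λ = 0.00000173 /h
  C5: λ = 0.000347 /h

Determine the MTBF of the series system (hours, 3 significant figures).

2700

Series of exponential components: λ_sys = Σ λ_i
λ_sys = 0.0000110 + 0.00000117 + 0.00000908 + 0.00000173 + 0.000347 = 3.6998e-04 /h
MTBF = 1 / λ_sys = 2700 h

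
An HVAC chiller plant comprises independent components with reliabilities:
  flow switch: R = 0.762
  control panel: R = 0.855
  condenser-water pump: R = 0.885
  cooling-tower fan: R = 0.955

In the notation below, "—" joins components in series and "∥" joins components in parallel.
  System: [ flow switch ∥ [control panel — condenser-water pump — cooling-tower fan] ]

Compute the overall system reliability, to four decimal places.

0.9340

Series (control panel, condenser-water pump, and cooling-tower fan): 0.855000 × 0.885000 × 0.955000 = 0.722625
Parallel (flow switch and [0.722625]): 1 − (1 − 0.762000)(1 − 0.722625) = 0.9340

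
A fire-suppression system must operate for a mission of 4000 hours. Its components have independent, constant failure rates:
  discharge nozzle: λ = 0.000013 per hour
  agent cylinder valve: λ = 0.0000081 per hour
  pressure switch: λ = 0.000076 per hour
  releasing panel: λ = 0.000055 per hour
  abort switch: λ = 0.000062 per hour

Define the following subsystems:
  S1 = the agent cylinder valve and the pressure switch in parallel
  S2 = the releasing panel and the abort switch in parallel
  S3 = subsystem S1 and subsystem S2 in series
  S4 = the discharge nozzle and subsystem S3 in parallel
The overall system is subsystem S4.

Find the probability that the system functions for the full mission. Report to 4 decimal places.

0.9974

R(discharge nozzle) = exp(−0.000013 × 4000) = 0.949329
R(agent cylinder valve) = exp(−0.0000081 × 4000) = 0.968119
R(pressure switch) = exp(−0.000076 × 4000) = 0.737861
R(releasing panel) = exp(−0.000055 × 4000) = 0.802519
R(abort switch) = exp(−0.000062 × 4000) = 0.780360
Parallel (agent cylinder valve and pressure switch): 1 − (1 − 0.968119)(1 − 0.737861) = 0.991643
Parallel (releasing panel and abort switch): 1 − (1 − 0.802519)(1 − 0.780360) = 0.956625
Series ([0.991643] and [0.956625]): 0.991643 × 0.956625 = 0.948630
Parallel (discharge nozzle and [0.948630]): 1 − (1 − 0.949329)(1 − 0.948630) = 0.9974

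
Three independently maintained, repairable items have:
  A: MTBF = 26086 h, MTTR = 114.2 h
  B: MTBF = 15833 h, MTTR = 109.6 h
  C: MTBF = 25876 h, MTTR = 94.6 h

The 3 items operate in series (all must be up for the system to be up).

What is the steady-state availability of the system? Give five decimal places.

0.98519

A(A) = MTBF/(MTBF+MTTR) = 26086/(26086+114.2) = 0.995641
A(B) = MTBF/(MTBF+MTTR) = 15833/(15833+109.6) = 0.993125
A(C) = MTBF/(MTBF+MTTR) = 25876/(25876+94.6) = 0.996357
Series availability: 0.995641 × 0.993125 × 0.996357 = 0.98519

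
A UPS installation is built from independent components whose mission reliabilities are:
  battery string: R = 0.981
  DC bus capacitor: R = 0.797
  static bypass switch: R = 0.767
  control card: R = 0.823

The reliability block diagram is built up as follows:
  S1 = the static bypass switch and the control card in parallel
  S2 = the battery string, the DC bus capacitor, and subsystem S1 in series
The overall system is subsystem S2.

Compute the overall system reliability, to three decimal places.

Parallel (static bypass switch and control card): 1 − (1 − 0.76700)(1 − 0.82300) = 0.95876
Series (battery string, DC bus capacitor, and [0.95876]): 0.98100 × 0.79700 × 0.95876 = 0.750

0.750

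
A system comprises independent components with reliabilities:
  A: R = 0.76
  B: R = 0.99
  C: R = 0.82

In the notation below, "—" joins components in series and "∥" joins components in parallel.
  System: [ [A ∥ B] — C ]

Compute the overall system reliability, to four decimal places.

0.8180

Parallel (A and B): 1 − (1 − 0.760000)(1 − 0.990000) = 0.997600
Series ([0.997600] and C): 0.997600 × 0.820000 = 0.8180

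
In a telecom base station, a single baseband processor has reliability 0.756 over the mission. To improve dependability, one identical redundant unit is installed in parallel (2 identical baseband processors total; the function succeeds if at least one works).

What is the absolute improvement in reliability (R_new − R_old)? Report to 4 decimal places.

R_before = 0.756
R_after = 1 − (1 − 0.756)^2 = 0.9405
ΔR = 0.9405 − 0.756 = 0.1845

0.1845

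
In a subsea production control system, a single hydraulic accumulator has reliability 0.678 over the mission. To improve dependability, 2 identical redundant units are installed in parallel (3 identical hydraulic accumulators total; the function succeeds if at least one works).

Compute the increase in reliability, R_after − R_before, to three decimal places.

R_before = 0.678
R_after = 1 − (1 − 0.678)^3 = 0.967
ΔR = 0.967 − 0.678 = 0.289

0.289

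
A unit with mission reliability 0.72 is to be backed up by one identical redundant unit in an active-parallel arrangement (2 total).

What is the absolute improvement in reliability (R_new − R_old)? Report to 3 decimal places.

0.202

R_before = 0.72
R_after = 1 − (1 − 0.72)^2 = 0.922
ΔR = 0.922 − 0.72 = 0.202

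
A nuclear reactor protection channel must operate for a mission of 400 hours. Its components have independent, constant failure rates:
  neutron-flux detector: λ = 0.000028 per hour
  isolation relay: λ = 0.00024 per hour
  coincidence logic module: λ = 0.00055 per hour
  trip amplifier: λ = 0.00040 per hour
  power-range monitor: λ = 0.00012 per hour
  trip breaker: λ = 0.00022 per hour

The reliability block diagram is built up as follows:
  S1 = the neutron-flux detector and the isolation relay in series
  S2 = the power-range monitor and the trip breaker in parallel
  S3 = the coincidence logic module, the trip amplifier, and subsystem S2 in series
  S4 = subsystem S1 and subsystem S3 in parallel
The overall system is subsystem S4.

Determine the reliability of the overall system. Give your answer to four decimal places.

0.9676

R(neutron-flux detector) = exp(−0.000028 × 400) = 0.988862
R(isolation relay) = exp(−0.00024 × 400) = 0.908464
R(coincidence logic module) = exp(−0.00055 × 400) = 0.802519
R(trip amplifier) = exp(−0.00040 × 400) = 0.852144
R(power-range monitor) = exp(−0.00012 × 400) = 0.953134
R(trip breaker) = exp(−0.00022 × 400) = 0.915761
Series (neutron-flux detector and isolation relay): 0.988862 × 0.908464 = 0.898346
Parallel (power-range monitor and trip breaker): 1 − (1 − 0.953134)(1 − 0.915761) = 0.996052
Series (coincidence logic module, trip amplifier, and [0.996052]): 0.802519 × 0.852144 × 0.996052 = 0.681162
Parallel ([0.898346] and [0.681162]): 1 − (1 − 0.898346)(1 − 0.681162) = 0.9676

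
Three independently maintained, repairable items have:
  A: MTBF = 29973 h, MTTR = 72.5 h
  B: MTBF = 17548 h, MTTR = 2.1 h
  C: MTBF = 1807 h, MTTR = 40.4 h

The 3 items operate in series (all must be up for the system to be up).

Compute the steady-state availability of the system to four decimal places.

0.9757

A(A) = MTBF/(MTBF+MTTR) = 29973/(29973+72.5) = 0.997587
A(B) = MTBF/(MTBF+MTTR) = 17548/(17548+2.1) = 0.999880
A(C) = MTBF/(MTBF+MTTR) = 1807/(1807+40.4) = 0.978131
Series availability: 0.997587 × 0.999880 × 0.978131 = 0.9757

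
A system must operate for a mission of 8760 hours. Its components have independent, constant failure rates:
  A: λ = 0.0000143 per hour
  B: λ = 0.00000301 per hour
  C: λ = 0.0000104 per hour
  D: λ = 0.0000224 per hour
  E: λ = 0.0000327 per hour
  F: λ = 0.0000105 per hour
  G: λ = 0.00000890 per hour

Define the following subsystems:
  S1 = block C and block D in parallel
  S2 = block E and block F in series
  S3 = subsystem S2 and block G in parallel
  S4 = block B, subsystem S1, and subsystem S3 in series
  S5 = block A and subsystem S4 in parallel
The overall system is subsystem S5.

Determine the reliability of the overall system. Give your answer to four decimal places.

R(A) = exp(−0.0000143 × 8760) = 0.882260
R(B) = exp(−0.00000301 × 8760) = 0.973977
R(C) = exp(−0.0000104 × 8760) = 0.912923
R(D) = exp(−0.0000224 × 8760) = 0.821828
R(E) = exp(−0.0000327 × 8760) = 0.750923
R(F) = exp(−0.0000105 × 8760) = 0.912123
R(G) = exp(−0.00000890 × 8760) = 0.924998
Parallel (C and D): 1 − (1 − 0.912923)(1 − 0.821828) = 0.984485
Series (E and F): 0.750923 × 0.912123 = 0.684934
Parallel ([0.684934] and G): 1 − (1 − 0.684934)(1 − 0.924998) = 0.976369
Series (B, [0.984485], and [0.976369]): 0.973977 × 0.984485 × 0.976369 = 0.936207
Parallel (A and [0.936207]): 1 − (1 − 0.882260)(1 − 0.936207) = 0.9925

0.9925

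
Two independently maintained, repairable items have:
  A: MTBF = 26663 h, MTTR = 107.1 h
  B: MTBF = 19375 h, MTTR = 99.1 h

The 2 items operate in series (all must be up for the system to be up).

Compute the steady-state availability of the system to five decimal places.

A(A) = MTBF/(MTBF+MTTR) = 26663/(26663+107.1) = 0.995999
A(B) = MTBF/(MTBF+MTTR) = 19375/(19375+99.1) = 0.994911
Series availability: 0.995999 × 0.994911 = 0.99093

0.99093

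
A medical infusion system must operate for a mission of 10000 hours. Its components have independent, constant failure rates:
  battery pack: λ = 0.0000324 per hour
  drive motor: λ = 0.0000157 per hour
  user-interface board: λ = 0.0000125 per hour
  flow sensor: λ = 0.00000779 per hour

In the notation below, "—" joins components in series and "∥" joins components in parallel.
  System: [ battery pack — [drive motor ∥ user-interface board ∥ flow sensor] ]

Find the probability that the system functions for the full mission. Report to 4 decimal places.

0.7223

R(battery pack) = exp(−0.0000324 × 10000) = 0.723250
R(drive motor) = exp(−0.0000157 × 10000) = 0.854704
R(user-interface board) = exp(−0.0000125 × 10000) = 0.882497
R(flow sensor) = exp(−0.00000779 × 10000) = 0.925057
Parallel (drive motor, user-interface board, and flow sensor): 1 − (1 − 0.854704)(1 − 0.882497)(1 − 0.925057) = 0.998721
Series (battery pack and [0.998721]): 0.723250 × 0.998721 = 0.7223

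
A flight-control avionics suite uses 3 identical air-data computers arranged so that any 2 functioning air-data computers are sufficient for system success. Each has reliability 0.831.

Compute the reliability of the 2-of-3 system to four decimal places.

R = Σ_{i=2}^{3} C(3,i) p^i (1−p)^{3−i} with p = 0.831
C(3,2)·0.831^2·0.169^1 = 0.350114
C(3,3)·0.831^3·0.169^0 = 0.573856
Sum = 0.9240

0.9240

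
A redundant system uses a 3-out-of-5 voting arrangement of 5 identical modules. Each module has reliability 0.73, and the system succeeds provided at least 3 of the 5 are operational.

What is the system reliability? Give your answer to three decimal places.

0.874

R = Σ_{i=3}^{5} C(5,i) p^i (1−p)^{5−i} with p = 0.73
C(5,3)·0.73^3·0.27^2 = 0.28359
C(5,4)·0.73^4·0.27^1 = 0.38338
C(5,5)·0.73^5·0.27^0 = 0.20731
Sum = 0.874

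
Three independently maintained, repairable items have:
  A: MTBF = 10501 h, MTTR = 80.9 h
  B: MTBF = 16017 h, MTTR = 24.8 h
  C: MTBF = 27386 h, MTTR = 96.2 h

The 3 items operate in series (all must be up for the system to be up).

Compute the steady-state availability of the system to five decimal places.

A(A) = MTBF/(MTBF+MTTR) = 10501/(10501+80.9) = 0.992355
A(B) = MTBF/(MTBF+MTTR) = 16017/(16017+24.8) = 0.998454
A(C) = MTBF/(MTBF+MTTR) = 27386/(27386+96.2) = 0.996500
Series availability: 0.992355 × 0.998454 × 0.996500 = 0.98735

0.98735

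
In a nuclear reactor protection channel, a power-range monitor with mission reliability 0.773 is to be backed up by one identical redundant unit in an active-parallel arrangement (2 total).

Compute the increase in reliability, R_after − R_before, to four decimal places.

0.1755

R_before = 0.773
R_after = 1 − (1 − 0.773)^2 = 0.9485
ΔR = 0.9485 − 0.773 = 0.1755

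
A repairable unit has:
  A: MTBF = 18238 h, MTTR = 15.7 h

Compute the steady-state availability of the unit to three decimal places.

A(A) = MTBF/(MTBF+MTTR) = 18238/(18238+15.7) = 0.999

0.999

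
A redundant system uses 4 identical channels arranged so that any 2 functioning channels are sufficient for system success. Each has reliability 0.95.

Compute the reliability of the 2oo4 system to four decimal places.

R = Σ_{i=2}^{4} C(4,i) p^i (1−p)^{4−i} with p = 0.95
C(4,2)·0.95^2·0.05^2 = 0.013538
C(4,3)·0.95^3·0.05^1 = 0.171475
C(4,4)·0.95^4·0.05^0 = 0.814506
Sum = 0.9995

0.9995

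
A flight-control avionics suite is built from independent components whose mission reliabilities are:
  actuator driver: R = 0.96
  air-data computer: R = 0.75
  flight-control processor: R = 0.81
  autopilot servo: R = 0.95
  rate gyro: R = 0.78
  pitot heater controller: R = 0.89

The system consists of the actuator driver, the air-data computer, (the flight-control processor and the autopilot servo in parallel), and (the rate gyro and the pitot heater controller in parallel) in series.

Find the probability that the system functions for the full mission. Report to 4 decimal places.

0.6959

Parallel (flight-control processor and autopilot servo): 1 − (1 − 0.810000)(1 − 0.950000) = 0.990500
Parallel (rate gyro and pitot heater controller): 1 − (1 − 0.780000)(1 − 0.890000) = 0.975800
Series (actuator driver, air-data computer, [0.990500], and [0.975800]): 0.960000 × 0.750000 × 0.990500 × 0.975800 = 0.6959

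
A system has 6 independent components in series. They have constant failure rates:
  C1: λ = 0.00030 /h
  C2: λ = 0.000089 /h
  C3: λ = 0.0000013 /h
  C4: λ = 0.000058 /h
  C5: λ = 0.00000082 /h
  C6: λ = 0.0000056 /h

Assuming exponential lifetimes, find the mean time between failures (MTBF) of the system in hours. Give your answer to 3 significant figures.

Series of exponential components: λ_sys = Σ λ_i
λ_sys = 0.00030 + 0.000089 + 0.0000013 + 0.000058 + 0.00000082 + 0.0000056 = 4.5472e-04 /h
MTBF = 1 / λ_sys = 2200 h

2200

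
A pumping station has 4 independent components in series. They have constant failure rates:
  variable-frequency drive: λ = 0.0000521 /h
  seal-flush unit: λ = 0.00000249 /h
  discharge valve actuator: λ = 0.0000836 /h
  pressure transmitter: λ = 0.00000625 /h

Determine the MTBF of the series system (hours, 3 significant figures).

Series of exponential components: λ_sys = Σ λ_i
λ_sys = 0.0000521 + 0.00000249 + 0.0000836 + 0.00000625 = 1.4444e-04 /h
MTBF = 1 / λ_sys = 6920 h

6920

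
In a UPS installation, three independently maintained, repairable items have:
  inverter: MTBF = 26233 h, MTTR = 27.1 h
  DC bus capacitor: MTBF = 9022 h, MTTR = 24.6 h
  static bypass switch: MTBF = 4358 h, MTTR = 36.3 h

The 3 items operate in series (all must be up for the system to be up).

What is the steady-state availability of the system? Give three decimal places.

0.988

A(inverter) = MTBF/(MTBF+MTTR) = 26233/(26233+27.1) = 0.998968
A(DC bus capacitor) = MTBF/(MTBF+MTTR) = 9022/(9022+24.6) = 0.997281
A(static bypass switch) = MTBF/(MTBF+MTTR) = 4358/(4358+36.3) = 0.991739
Series availability: 0.998968 × 0.997281 × 0.991739 = 0.988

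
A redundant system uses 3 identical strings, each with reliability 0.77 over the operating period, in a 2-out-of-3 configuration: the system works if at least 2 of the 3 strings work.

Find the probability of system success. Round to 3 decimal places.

R = Σ_{i=2}^{3} C(3,i) p^i (1−p)^{3−i} with p = 0.77
C(3,2)·0.77^2·0.23^1 = 0.40910
C(3,3)·0.77^3·0.23^0 = 0.45653
Sum = 0.866

0.866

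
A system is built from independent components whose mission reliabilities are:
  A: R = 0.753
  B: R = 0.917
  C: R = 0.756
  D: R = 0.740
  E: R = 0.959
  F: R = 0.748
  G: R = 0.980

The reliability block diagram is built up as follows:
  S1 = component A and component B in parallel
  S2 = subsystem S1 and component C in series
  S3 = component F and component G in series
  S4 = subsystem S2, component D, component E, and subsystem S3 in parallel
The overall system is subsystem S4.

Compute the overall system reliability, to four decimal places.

0.9993

Parallel (A and B): 1 − (1 − 0.753000)(1 − 0.917000) = 0.979499
Series ([0.979499] and C): 0.979499 × 0.756000 = 0.740501
Series (F and G): 0.748000 × 0.980000 = 0.733040
Parallel ([0.740501], D, E, and [0.733040]): 1 − (1 − 0.740501)(1 − 0.740000)(1 − 0.959000)(1 − 0.733040) = 0.9993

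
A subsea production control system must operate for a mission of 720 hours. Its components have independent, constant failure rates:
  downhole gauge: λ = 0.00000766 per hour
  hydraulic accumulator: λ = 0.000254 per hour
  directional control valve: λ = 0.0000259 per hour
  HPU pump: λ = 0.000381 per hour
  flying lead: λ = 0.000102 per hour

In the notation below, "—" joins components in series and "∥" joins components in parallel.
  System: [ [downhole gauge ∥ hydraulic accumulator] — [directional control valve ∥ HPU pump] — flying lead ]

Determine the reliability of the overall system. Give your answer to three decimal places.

0.924

R(downhole gauge) = exp(−0.00000766 × 720) = 0.99450
R(hydraulic accumulator) = exp(−0.000254 × 720) = 0.83287
R(directional control valve) = exp(−0.0000259 × 720) = 0.98152
R(HPU pump) = exp(−0.000381 × 720) = 0.76009
R(flying lead) = exp(−0.000102 × 720) = 0.92919
Parallel (downhole gauge and hydraulic accumulator): 1 − (1 − 0.99450)(1 − 0.83287) = 0.99908
Parallel (directional control valve and HPU pump): 1 − (1 − 0.98152)(1 − 0.76009) = 0.99557
Series ([0.99908], [0.99557], and flying lead): 0.99908 × 0.99557 × 0.92919 = 0.924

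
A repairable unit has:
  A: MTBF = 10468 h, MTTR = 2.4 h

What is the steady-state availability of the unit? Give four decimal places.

A(A) = MTBF/(MTBF+MTTR) = 10468/(10468+2.4) = 0.9998

0.9998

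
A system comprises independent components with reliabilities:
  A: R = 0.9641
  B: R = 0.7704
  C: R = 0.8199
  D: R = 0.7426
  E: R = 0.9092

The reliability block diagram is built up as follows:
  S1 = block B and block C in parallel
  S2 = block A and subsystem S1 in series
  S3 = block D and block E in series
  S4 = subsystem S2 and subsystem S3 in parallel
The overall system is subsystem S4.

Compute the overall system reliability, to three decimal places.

0.975

Parallel (B and C): 1 − (1 − 0.77040)(1 − 0.81990) = 0.95865
Series (A and [0.95865]): 0.96410 × 0.95865 = 0.92423
Series (D and E): 0.74260 × 0.90920 = 0.67517
Parallel ([0.92423] and [0.67517]): 1 − (1 − 0.92423)(1 − 0.67517) = 0.975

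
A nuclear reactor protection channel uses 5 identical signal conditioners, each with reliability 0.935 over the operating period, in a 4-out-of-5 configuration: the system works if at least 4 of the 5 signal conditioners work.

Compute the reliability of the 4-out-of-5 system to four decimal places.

0.9630

R = Σ_{i=4}^{5} C(5,i) p^i (1−p)^{5−i} with p = 0.935
C(5,4)·0.935^4·0.065^1 = 0.248388
C(5,5)·0.935^5·0.065^0 = 0.714592
Sum = 0.9630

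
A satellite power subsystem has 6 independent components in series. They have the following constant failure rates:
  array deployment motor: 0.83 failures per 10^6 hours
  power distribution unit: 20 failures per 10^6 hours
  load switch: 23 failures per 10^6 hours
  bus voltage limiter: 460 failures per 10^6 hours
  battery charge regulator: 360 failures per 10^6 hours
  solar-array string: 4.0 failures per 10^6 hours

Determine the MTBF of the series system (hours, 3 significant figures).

Series of exponential components: λ_sys = Σ λ_i
λ_sys = 0.00000083 + 0.000020 + 0.000023 + 0.00046 + 0.00036 + 0.0000040 = 8.6783e-04 /h
MTBF = 1 / λ_sys = 1150 h

1150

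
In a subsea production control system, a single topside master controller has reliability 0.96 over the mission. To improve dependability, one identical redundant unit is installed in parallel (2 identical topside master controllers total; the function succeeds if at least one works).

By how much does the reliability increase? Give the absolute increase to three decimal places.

R_before = 0.96
R_after = 1 − (1 − 0.96)^2 = 0.998
ΔR = 0.998 − 0.96 = 0.038

0.038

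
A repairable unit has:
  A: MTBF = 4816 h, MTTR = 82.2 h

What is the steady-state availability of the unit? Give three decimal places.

A(A) = MTBF/(MTBF+MTTR) = 4816/(4816+82.2) = 0.983

0.983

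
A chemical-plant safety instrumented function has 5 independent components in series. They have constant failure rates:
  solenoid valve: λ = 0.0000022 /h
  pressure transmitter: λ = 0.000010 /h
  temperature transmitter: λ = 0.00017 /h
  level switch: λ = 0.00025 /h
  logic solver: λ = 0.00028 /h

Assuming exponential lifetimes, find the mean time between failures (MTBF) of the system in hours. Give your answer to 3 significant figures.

1400

Series of exponential components: λ_sys = Σ λ_i
λ_sys = 0.0000022 + 0.000010 + 0.00017 + 0.00025 + 0.00028 = 7.1220e-04 /h
MTBF = 1 / λ_sys = 1400 h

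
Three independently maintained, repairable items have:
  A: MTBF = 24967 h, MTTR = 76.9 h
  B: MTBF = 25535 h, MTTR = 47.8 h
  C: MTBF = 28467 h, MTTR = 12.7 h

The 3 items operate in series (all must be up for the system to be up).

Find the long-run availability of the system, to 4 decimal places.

A(A) = MTBF/(MTBF+MTTR) = 24967/(24967+76.9) = 0.996929
A(B) = MTBF/(MTBF+MTTR) = 25535/(25535+47.8) = 0.998132
A(C) = MTBF/(MTBF+MTTR) = 28467/(28467+12.7) = 0.999554
Series availability: 0.996929 × 0.998132 × 0.999554 = 0.9946

0.9946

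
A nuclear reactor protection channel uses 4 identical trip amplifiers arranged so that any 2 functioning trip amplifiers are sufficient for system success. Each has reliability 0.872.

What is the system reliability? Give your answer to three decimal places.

0.992

R = Σ_{i=2}^{4} C(4,i) p^i (1−p)^{4−i} with p = 0.872
C(4,2)·0.872^2·0.128^2 = 0.07475
C(4,3)·0.872^3·0.128^1 = 0.33948
C(4,4)·0.872^4·0.128^0 = 0.57818
Sum = 0.992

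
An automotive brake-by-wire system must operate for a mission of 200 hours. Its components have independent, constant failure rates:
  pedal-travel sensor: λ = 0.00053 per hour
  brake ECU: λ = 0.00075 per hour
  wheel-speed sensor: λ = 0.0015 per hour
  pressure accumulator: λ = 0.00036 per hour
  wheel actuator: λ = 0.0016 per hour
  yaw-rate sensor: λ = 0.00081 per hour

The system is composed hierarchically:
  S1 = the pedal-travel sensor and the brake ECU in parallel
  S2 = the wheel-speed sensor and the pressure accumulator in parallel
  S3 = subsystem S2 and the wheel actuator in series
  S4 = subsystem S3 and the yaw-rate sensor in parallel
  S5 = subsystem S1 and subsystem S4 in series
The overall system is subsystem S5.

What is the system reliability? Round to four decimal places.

0.9437

R(pedal-travel sensor) = exp(−0.00053 × 200) = 0.899425
R(brake ECU) = exp(−0.00075 × 200) = 0.860708
R(wheel-speed sensor) = exp(−0.0015 × 200) = 0.740818
R(pressure accumulator) = exp(−0.00036 × 200) = 0.930531
R(wheel actuator) = exp(−0.0016 × 200) = 0.726149
R(yaw-rate sensor) = exp(−0.00081 × 200) = 0.850441
Parallel (pedal-travel sensor and brake ECU): 1 − (1 − 0.899425)(1 − 0.860708) = 0.985991
Parallel (wheel-speed sensor and pressure accumulator): 1 − (1 − 0.740818)(1 − 0.930531) = 0.981995
Series ([0.981995] and wheel actuator): 0.981995 × 0.726149 = 0.713075
Parallel ([0.713075] and yaw-rate sensor): 1 − (1 − 0.713075)(1 − 0.850441) = 0.957088
Series ([0.985991] and [0.957088]): 0.985991 × 0.957088 = 0.9437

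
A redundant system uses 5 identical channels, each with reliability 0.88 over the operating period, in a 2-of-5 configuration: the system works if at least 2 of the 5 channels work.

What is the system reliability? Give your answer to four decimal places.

0.9991

R = Σ_{i=2}^{5} C(5,i) p^i (1−p)^{5−i} with p = 0.88
C(5,2)·0.88^2·0.12^3 = 0.013382
C(5,3)·0.88^3·0.12^2 = 0.098132
C(5,4)·0.88^4·0.12^1 = 0.359817
C(5,5)·0.88^5·0.12^0 = 0.527732
Sum = 0.9991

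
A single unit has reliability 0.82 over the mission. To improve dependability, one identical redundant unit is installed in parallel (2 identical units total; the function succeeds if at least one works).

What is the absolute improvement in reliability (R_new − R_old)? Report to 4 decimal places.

0.1476

R_before = 0.82
R_after = 1 − (1 − 0.82)^2 = 0.9676
ΔR = 0.9676 − 0.82 = 0.1476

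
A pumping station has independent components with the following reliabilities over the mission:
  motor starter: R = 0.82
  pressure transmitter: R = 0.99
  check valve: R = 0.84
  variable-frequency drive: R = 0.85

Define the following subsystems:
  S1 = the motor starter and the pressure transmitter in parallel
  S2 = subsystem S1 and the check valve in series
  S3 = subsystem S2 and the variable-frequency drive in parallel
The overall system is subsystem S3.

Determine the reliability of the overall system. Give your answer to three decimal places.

Parallel (motor starter and pressure transmitter): 1 − (1 − 0.82000)(1 − 0.99000) = 0.99820
Series ([0.99820] and check valve): 0.99820 × 0.84000 = 0.83849
Parallel ([0.83849] and variable-frequency drive): 1 − (1 − 0.83849)(1 − 0.85000) = 0.976

0.976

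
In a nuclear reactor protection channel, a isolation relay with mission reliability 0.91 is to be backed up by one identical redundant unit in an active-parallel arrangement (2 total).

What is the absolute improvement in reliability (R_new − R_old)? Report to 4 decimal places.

0.0819

R_before = 0.91
R_after = 1 − (1 − 0.91)^2 = 0.9919
ΔR = 0.9919 − 0.91 = 0.0819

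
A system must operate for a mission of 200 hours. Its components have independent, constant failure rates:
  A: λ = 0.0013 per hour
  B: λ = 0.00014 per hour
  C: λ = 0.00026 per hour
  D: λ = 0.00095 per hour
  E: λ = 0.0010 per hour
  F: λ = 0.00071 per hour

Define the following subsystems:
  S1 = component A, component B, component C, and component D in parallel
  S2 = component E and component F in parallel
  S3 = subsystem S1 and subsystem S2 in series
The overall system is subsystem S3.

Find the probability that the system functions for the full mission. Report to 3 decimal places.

R(A) = exp(−0.0013 × 200) = 0.77105
R(B) = exp(−0.00014 × 200) = 0.97239
R(C) = exp(−0.00026 × 200) = 0.94933
R(D) = exp(−0.00095 × 200) = 0.82696
R(E) = exp(−0.0010 × 200) = 0.81873
R(F) = exp(−0.00071 × 200) = 0.86762
Parallel (A, B, C, and D): 1 − (1 − 0.77105)(1 − 0.97239)(1 − 0.94933)(1 − 0.82696) = 0.99994
Parallel (E and F): 1 − (1 − 0.81873)(1 − 0.86762) = 0.97600
Series ([0.99994] and [0.97600]): 0.99994 × 0.97600 = 0.976

0.976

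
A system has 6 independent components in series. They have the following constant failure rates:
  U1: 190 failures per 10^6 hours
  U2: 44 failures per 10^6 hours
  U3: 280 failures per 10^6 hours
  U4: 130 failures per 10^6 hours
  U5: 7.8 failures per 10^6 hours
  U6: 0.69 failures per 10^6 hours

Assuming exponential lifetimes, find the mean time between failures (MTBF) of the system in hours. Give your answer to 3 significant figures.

1530

Series of exponential components: λ_sys = Σ λ_i
λ_sys = 0.00019 + 0.000044 + 0.00028 + 0.00013 + 0.0000078 + 0.00000069 = 6.5249e-04 /h
MTBF = 1 / λ_sys = 1530 h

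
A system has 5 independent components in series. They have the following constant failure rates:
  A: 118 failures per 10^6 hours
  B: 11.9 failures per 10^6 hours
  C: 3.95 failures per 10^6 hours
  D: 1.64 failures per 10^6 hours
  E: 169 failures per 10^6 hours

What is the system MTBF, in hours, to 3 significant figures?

Series of exponential components: λ_sys = Σ λ_i
λ_sys = 0.000118 + 0.0000119 + 0.00000395 + 0.00000164 + 0.000169 = 3.0449e-04 /h
MTBF = 1 / λ_sys = 3280 h

3280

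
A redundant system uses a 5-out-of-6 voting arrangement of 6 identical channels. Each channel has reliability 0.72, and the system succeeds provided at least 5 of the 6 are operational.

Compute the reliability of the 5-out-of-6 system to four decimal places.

0.4644

R = Σ_{i=5}^{6} C(6,i) p^i (1−p)^{6−i} with p = 0.72
C(6,5)·0.72^5·0.28^1 = 0.325066
C(6,6)·0.72^6·0.28^0 = 0.139314
Sum = 0.4644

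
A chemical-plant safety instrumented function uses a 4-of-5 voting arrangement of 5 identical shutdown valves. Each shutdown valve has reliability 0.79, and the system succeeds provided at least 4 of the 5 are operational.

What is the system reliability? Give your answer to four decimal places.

0.7167

R = Σ_{i=4}^{5} C(5,i) p^i (1−p)^{5−i} with p = 0.79
C(5,4)·0.79^4·0.21^1 = 0.408976
C(5,5)·0.79^5·0.21^0 = 0.307706
Sum = 0.7167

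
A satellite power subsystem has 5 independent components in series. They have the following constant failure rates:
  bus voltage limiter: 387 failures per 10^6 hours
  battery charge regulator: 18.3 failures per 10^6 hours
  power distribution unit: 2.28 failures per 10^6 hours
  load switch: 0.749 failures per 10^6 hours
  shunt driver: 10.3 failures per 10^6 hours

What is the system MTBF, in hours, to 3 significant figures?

Series of exponential components: λ_sys = Σ λ_i
λ_sys = 0.000387 + 0.0000183 + 0.00000228 + 0.000000749 + 0.0000103 = 4.1863e-04 /h
MTBF = 1 / λ_sys = 2390 h

2390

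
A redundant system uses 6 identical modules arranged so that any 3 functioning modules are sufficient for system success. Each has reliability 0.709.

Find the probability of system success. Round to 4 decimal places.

0.9364

R = Σ_{i=3}^{6} C(6,i) p^i (1−p)^{6−i} with p = 0.709
C(6,3)·0.709^3·0.291^3 = 0.175650
C(6,4)·0.709^4·0.291^2 = 0.320968
C(6,5)·0.709^5·0.291^1 = 0.312806
C(6,6)·0.709^6·0.291^0 = 0.127022
Sum = 0.9364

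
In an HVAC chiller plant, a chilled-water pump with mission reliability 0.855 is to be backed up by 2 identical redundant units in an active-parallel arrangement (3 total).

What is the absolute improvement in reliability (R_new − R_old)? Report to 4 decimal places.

R_before = 0.855
R_after = 1 − (1 − 0.855)^3 = 0.9970
ΔR = 0.9970 − 0.855 = 0.1420

0.1420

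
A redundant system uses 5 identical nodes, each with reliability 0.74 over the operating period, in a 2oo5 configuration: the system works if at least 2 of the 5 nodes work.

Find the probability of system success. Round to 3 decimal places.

0.982

R = Σ_{i=2}^{5} C(5,i) p^i (1−p)^{5−i} with p = 0.74
C(5,2)·0.74^2·0.26^3 = 0.09625
C(5,3)·0.74^3·0.26^2 = 0.27393
C(5,4)·0.74^4·0.26^1 = 0.38983
C(5,5)·0.74^5·0.26^0 = 0.22190
Sum = 0.982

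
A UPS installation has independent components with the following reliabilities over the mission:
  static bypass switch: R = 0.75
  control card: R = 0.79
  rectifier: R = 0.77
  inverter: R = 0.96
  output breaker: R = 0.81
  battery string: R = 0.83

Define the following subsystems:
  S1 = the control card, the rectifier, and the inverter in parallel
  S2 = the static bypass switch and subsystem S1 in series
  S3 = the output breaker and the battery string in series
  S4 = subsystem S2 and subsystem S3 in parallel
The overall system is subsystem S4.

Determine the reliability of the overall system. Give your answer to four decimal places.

Parallel (control card, rectifier, and inverter): 1 − (1 − 0.790000)(1 − 0.770000)(1 − 0.960000) = 0.998068
Series (static bypass switch and [0.998068]): 0.750000 × 0.998068 = 0.748551
Series (output breaker and battery string): 0.810000 × 0.830000 = 0.672300
Parallel ([0.748551] and [0.672300]): 1 − (1 − 0.748551)(1 − 0.672300) = 0.9176

0.9176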